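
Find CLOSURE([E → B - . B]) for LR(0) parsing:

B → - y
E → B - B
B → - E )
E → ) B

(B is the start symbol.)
Start with: [E → B - . B]
  [E → B - . B] has the dot before B: add [B → . - y], [B → . - E )]
No further items can be added.

CLOSURE = { [B → . - E )], [B → . - y], [E → B - . B] }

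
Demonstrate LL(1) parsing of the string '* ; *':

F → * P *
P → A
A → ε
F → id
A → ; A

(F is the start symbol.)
LL(1) parsing maintains a stack (initially the start symbol over $) and the input. At each step: if the stack top is a terminal, match it against the current input token; if it is a non-terminal N, replace it with the RHS of M[N, lookahead] (the unique production whose predict set contains the lookahead).

Stack is shown with the top on the left.

Stack    Input    Action
------------------------
F $      * ; * $  output F → * P *
* P * $  * ; * $  match '*'
P * $    ; * $    output P → A
A * $    ; * $    output A → ; A
; A * $  ; * $    match ';'
A * $    * $      output A → ε
* $      * $      match '*'
$        $        accept

The string is accepted.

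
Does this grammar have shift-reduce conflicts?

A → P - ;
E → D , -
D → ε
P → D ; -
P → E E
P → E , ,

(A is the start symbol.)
A shift-reduce conflict occurs when an LR(0) state has both:
  - a complete (reduce) item [A → α .] (dot at the end), and
  - a shift item [B → β . c γ] (dot before a terminal).

Augment with A' → A and build the canonical LR(0) collection (I0 = CLOSURE({[A' → . A]}), then GOTO on every symbol after a dot until no new states appear). It has 15 states:
  I0: { [A → . P - ;], [A' → . A], [D → .], [E → . D , -], [P → . D ; -], [P → . E , ,], [P → . E E] }  — reduce
  I1: { [A' → A .] }  — accept
  I2: { [E → D . , -], [P → D . ; -] }  — shift
  I3: { [D → .], [E → . D , -], [P → E . , ,], [P → E . E] }  — shift, reduce
  I4: { [A → P . - ;] }  — shift
  I5: { [A → P - . ;] }  — shift
  I6: { [A → P - ; .] }  — reduce
  I7: { [P → E , . ,] }  — shift
  I8: { [E → D . , -] }  — shift
  I9: { [P → E E .] }  — reduce
  I10: { [E → D , . -] }  — shift
  I11: { [E → D , - .] }  — reduce
  I12: { [P → E , , .] }  — reduce
  I13: { [P → D ; . -] }  — shift
  I14: { [P → D ; - .] }  — reduce

I3 contains reduce item [D → .] and shift item [P → E . , ,] — shift-reduce conflict.

Answer: Yes — I3: [D → .] vs [P → E . , ,]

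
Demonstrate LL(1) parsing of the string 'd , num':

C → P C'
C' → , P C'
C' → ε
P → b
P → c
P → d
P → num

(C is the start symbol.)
LL(1) parsing maintains a stack (initially the start symbol over $) and the input. At each step: if the stack top is a terminal, match it against the current input token; if it is a non-terminal N, replace it with the RHS of M[N, lookahead] (the unique production whose predict set contains the lookahead).

Stack is shown with the top on the left.

Stack     Input      Action
---------------------------
C $       d , num $  output C → P C'
P C' $    d , num $  output P → d
d C' $    d , num $  match 'd'
C' $      , num $    output C' → , P C'
, P C' $  , num $    match ','
P C' $    num $      output P → num
num C' $  num $      match 'num'
C' $      $          output C' → ε
$         $          accept

The string is accepted.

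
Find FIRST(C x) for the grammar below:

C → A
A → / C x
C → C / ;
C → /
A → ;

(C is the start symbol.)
FIRST sets of the non-terminals involved (from the grammar, by fixed-point iteration):
  FIRST(C) = { '/', ';' }

To compute FIRST(C x), process the symbols left to right:
Symbol C is a non-terminal. Add FIRST(C) \ {ε} = { '/', ';' }
C is not nullable (ε ∉ FIRST(C)), so stop here.
FIRST(C x) = { '/', ';' }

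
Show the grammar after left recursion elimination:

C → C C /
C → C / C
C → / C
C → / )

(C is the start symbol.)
C → / C C'
C → / ) C'
C' → C / C'
C' → / C C'
C' → ε

C is directly left-recursive. The standard transformation for
  A → A α₁ | ... | A α_m | β₁ | ... | β_n
is
  A  → β₁ A' | ... | β_n A'
  A' → α₁ A' | ... | α_m A' | ε

C → / C becomes C → / C C'
C → / ) becomes C → / ) C'
C → C C / becomes C' → C / C'
C → C / C becomes C' → / C C'
Add C' → ε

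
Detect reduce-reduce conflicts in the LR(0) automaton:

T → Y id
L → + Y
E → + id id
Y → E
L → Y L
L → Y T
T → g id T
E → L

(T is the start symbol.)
Yes — I9: [E → L .] vs [L → Y L .]

A reduce-reduce conflict occurs when an LR(0) state has two complete items [A → α .] and [B → β .] — both call for a reduction, and with no lookahead the parser cannot choose between them.

Augment with T' → T and build the canonical LR(0) collection (I0 = CLOSURE({[T' → . T]}), then GOTO on every symbol after a dot until no new states appear). It has 15 states:
  I0: { [E → . + id id], [E → . L], [L → . + Y], [L → . Y L], [L → . Y T], [T → . Y id], [T → . g id T], [T' → . T], [Y → . E] }  — shift
  I1: { [E → + . id id], [E → . + id id], [E → . L], [L → + . Y], [L → . + Y], [L → . Y L], [L → . Y T], [Y → . E] }  — shift
  I2: { [Y → E .] }  — reduce
  I3: { [E → L .] }  — reduce
  I4: { [T' → T .] }  — accept
  I5: { [E → . + id id], [E → . L], [L → . + Y], [L → . Y L], [L → . Y T], [L → Y . L], [L → Y . T], [T → . Y id], [T → . g id T], [T → Y . id], [Y → . E] }  — shift
  I6: { [T → g . id T] }  — shift
  I7: { [E → . + id id], [E → . L], [L → . + Y], [L → . Y L], [L → . Y T], [T → . Y id], [T → . g id T], [T → g id . T], [Y → . E] }  — shift
  I8: { [T → g id T .] }  — reduce
  I9: { [E → L .], [L → Y L .] }  — 2 reduces
  I10: { [L → Y T .] }  — reduce
  I11: { [T → Y id .] }  — reduce
  I12: { [E → . + id id], [E → . L], [L → + Y .], [L → . + Y], [L → . Y L], [L → . Y T], [L → Y . L], [L → Y . T], [T → . Y id], [T → . g id T], [Y → . E] }  — shift, reduce
  I13: { [E → + id . id] }  — shift
  I14: { [E → + id id .] }  — reduce

I9 contains complete items [E → L .], [L → Y L .] — reduce-reduce conflict.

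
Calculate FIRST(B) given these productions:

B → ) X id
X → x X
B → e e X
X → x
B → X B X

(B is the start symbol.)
FIRST sets of the other non-terminals involved (by the same procedure, iterated to a fixed point):
  FIRST(X) = { 'x' }

From B → ) X id:
  - ')' is a terminal: add ')' and stop
From B → e e X:
  - e is a terminal: add 'e' and stop
From B → X B X:
  - X is a non-terminal: add FIRST(X) \ {ε} = { 'x' }
    X is not nullable, so stop

Collecting: FIRST(B) = { ')', 'e', 'x' }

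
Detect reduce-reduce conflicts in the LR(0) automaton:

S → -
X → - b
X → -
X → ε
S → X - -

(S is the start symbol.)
Augment with S' → S and build the canonical LR(0) collection (I0 = CLOSURE({[S' → . S]}), then GOTO on every symbol after a dot until no new states appear). It has 7 states:
  I0: { [S → . -], [S → . X - -], [S' → . S], [X → . - b], [X → . -], [X → .] }  — shift, reduce
  I1: { [S → - .], [X → - . b], [X → - .] }  — shift, 2 reduces
  I2: { [S' → S .] }  — accept
  I3: { [S → X . - -] }  — shift
  I4: { [S → X - . -] }  — shift
  I5: { [S → X - - .] }  — reduce
  I6: { [X → - b .] }  — reduce

I1 contains complete items [S → - .], [X → - .] — reduce-reduce conflict.

Answer: Yes — I1: [S → - .] vs [X → - .]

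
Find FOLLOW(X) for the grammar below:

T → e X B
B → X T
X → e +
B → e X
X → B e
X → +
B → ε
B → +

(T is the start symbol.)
In T → e X B: X is followed by B, add FIRST(B) \ {ε} = { '+', 'e' }
  B is nullable, so also add FOLLOW(T)
In B → X T: X is followed by T, add FIRST(T) \ {ε} = { 'e' }
In B → e X: X is at the end, add FOLLOW(B)

The FOLLOW sets referred to above (computed the same way, to a fixed point):
  FOLLOW(T) = { $, 'e' }
  FOLLOW(B) = { $, 'e' }

Taking the union: FOLLOW(X) = { $, '+', 'e' }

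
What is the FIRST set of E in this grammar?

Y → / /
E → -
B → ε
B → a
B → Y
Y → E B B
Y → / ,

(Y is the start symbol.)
{ '-' }

To compute FIRST(E), examine every production with E on the left-hand side, reading each right-hand side left to right until a non-nullable symbol is reached.

From E → -:
  - '-' is a terminal: add '-' and stop

Collecting: FIRST(E) = { '-' }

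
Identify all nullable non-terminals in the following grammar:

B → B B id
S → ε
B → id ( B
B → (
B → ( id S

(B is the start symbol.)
{ 'S' }

A non-terminal is nullable if it can derive ε (the empty string): either it has an ε-production, or it has a production whose right-hand side consists entirely of nullable non-terminals.

ε-productions: S → ε
So S is immediately nullable.
No further non-terminal can be added: every production for the remaining non-terminals contains a terminal or a non-nullable non-terminal.
Nullable = { 'S' }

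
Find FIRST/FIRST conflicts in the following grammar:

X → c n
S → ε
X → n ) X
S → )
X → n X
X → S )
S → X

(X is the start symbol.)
Yes. X → c n / X → S ')' on { 'c' }; X → n ')' X / X → n X on { 'n' }; X → n ')' X / X → S ')' on { 'n' }; X → n X / X → S ')' on { 'n' }; S → ')' / S → X on { ')' }

A FIRST/FIRST conflict occurs when two productions N → α and N → β for the same non-terminal have FIRST(α) ∩ FIRST(β) ≠ ∅ (with ε ∈ FIRST of a nullable right-hand side, so two nullable alternatives also conflict).

FIRST sets of the non-terminals at (or reachable through a nullable prefix from) the front of some alternative:
  FIRST(S) = { ')', 'c', 'n', ε }
  FIRST(X) = { ')', 'c', 'n' }

Productions for X:
  X → c n: FIRST = { 'c' }
  X → n ) X: FIRST = { 'n' }
  X → n X: FIRST = { 'n' }
  X → S ): FIRST = { ')', 'c', 'n' }
Productions for S:
  S → ε: FIRST = { ε }
  S → ): FIRST = { ')' }
  S → X: FIRST = { ')', 'c', 'n' }

Conflict for X: X → c n and X → S )
  Overlap: { 'c' }
Conflict for X: X → n ) X and X → n X
  Overlap: { 'n' }
Conflict for X: X → n ) X and X → S )
  Overlap: { 'n' }
Conflict for X: X → n X and X → S )
  Overlap: { 'n' }
Conflict for S: S → ) and S → X
  Overlap: { ')' }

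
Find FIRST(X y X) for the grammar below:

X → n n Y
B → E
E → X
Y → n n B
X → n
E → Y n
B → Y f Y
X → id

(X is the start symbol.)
FIRST sets of the non-terminals involved (from the grammar, by fixed-point iteration):
  FIRST(X) = { 'id', 'n' }

To compute FIRST(X y X), process the symbols left to right:
Symbol X is a non-terminal. Add FIRST(X) \ {ε} = { 'id', 'n' }
X is not nullable (ε ∉ FIRST(X)), so stop here.
FIRST(X y X) = { 'id', 'n' }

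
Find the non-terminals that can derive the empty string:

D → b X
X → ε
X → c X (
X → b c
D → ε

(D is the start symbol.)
A non-terminal is nullable if it can derive ε (the empty string): either it has an ε-production, or it has a production whose right-hand side consists entirely of nullable non-terminals.

ε-productions: X → ε, D → ε
So X, D are immediately nullable.
Every non-terminal is now nullable.
Nullable = { 'D', 'X' }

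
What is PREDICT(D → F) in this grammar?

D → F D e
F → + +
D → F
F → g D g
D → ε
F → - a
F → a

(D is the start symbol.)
PREDICT(D → F) = (FIRST(RHS) \ {ε}) ∪ (FOLLOW(D) if ε ∈ FIRST(RHS), i.e. RHS ⇒* ε)
FIRST(F) = { '+', '-', 'a', 'g' }
FIRST(F) = { '+', '-', 'a', 'g' }
ε ∉ FIRST(F), so FOLLOW(D) is not added.
PREDICT(D → F) = { '+', '-', 'a', 'g' }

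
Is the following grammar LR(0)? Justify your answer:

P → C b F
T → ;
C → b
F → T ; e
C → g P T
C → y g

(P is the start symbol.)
Augment with P' → P and build the canonical LR(0) collection (I0 = CLOSURE({[P' → . P]}), then GOTO on every symbol after a dot until no new states appear). It has 15 states:
  I0: { [C → . b], [C → . g P T], [C → . y g], [P → . C b F], [P' → . P] }  — shift
  I1: { [P → C . b F] }  — shift
  I2: { [P' → P .] }  — accept
  I3: { [C → b .] }  — reduce
  I4: { [C → . b], [C → . g P T], [C → . y g], [C → g . P T], [P → . C b F] }  — shift
  I5: { [C → y . g] }  — shift
  I6: { [C → y g .] }  — reduce
  I7: { [C → g P . T], [T → . ;] }  — shift
  I8: { [T → ; .] }  — reduce
  I9: { [C → g P T .] }  — reduce
  I10: { [F → . T ; e], [P → C b . F], [T → . ;] }  — shift
  I11: { [P → C b F .] }  — reduce
  I12: { [F → T . ; e] }  — shift
  I13: { [F → T ; . e] }  — shift
  I14: { [F → T ; e .] }  — reduce

Every state is either a pure shift/goto state or contains exactly one complete item and nothing to shift — no conflicts. The grammar is LR(0).

Answer: Yes, the grammar is LR(0)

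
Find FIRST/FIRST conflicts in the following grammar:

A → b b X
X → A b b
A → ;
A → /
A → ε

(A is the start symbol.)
Productions for A:
  A → b b X: FIRST = { 'b' }
  A → ;: FIRST = { ';' }
  A → /: FIRST = { '/' }
  A → ε: FIRST = { ε }
X has only one production, so no FIRST/FIRST conflict is possible there.

All alternatives of each non-terminal have pairwise disjoint FIRST sets.

Answer: No FIRST/FIRST conflicts.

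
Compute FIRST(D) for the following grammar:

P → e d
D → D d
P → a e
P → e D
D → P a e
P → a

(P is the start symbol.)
{ 'a', 'e' }

To compute FIRST(D), examine every production with D on the left-hand side, reading each right-hand side left to right until a non-nullable symbol is reached.

FIRST sets of the other non-terminals involved (by the same procedure, iterated to a fixed point):
  FIRST(P) = { 'a', 'e' }

From D → D d:
  - D is the symbol being defined: contributes nothing new
    D is not nullable, so stop
From D → P a e:
  - P is a non-terminal: add FIRST(P) \ {ε} = { 'a', 'e' }
    P is not nullable, so stop

Collecting: FIRST(D) = { 'a', 'e' }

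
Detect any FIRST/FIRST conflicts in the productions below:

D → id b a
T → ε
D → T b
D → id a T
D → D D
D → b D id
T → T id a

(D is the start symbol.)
A FIRST/FIRST conflict occurs when two productions N → α and N → β for the same non-terminal have FIRST(α) ∩ FIRST(β) ≠ ∅ (with ε ∈ FIRST of a nullable right-hand side, so two nullable alternatives also conflict).

FIRST sets of the non-terminals at (or reachable through a nullable prefix from) the front of some alternative:
  FIRST(T) = { 'id', ε }
  FIRST(D) = { 'b', 'id' }

Productions for D:
  D → id b a: FIRST = { 'id' }
  D → T b: FIRST = { 'b', 'id' }
  D → id a T: FIRST = { 'id' }
  D → D D: FIRST = { 'b', 'id' }
  D → b D id: FIRST = { 'b' }
Productions for T:
  T → ε: FIRST = { ε }
  T → T id a: FIRST = { 'id' }

Conflict for D: D → id b a and D → T b
  Overlap: { 'id' }
Conflict for D: D → id b a and D → id a T
  Overlap: { 'id' }
Conflict for D: D → id b a and D → D D
  Overlap: { 'id' }
Conflict for D: D → T b and D → id a T
  Overlap: { 'id' }
Conflict for D: D → T b and D → D D
  Overlap: { 'b', 'id' }
Conflict for D: D → T b and D → b D id
  Overlap: { 'b' }
Conflict for D: D → id a T and D → D D
  Overlap: { 'id' }
Conflict for D: D → D D and D → b D id
  Overlap: { 'b' }

Answer: Yes. D → id b a / D → T b on { 'id' }; D → id b a / D → id a T on { 'id' }; D → id b a / D → D D on { 'id' }; D → T b / D → id a T on { 'id' }; D → T b / D → D D on { 'b', 'id' }; D → T b / D → b D id on { 'b' }; D → id a T / D → D D on { 'id' }; D → D D / D → b D id on { 'b' }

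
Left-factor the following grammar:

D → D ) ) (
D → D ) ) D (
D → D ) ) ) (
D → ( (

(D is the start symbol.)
D → D ) ) D'
D' → (
D' → D (
D' → ) (
D → ( (

Left-factoring transforms A → αβ₁ | αβ₂ into A → αA' and A' → β₁ | β₂
(α is the longest common prefix among the alternatives). Repeat until
no nonterminal has two alternatives with a common prefix.

Round 1: D has alternatives sharing prefix 'D ) )'. Introduce D': D → D ) ) D'
  Add: D' → (
  Add: D' → D (
  Add: D' → ) (

No remaining common prefixes — done.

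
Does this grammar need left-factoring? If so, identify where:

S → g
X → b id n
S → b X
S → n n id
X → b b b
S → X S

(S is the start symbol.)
Yes, X has productions with common prefix 'b'

Left-factoring is needed when two productions for the same non-terminal
share a common prefix on the right-hand side.

Productions for S:
  S → g
  S → b X
  S → n n id
  S → X S
Productions for X:
  X → b id n
  X → b b b

Found common prefix 'b' in productions for X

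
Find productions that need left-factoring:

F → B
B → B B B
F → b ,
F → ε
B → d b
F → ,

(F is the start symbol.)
No, left-factoring is not needed

Left-factoring is needed when two productions for the same non-terminal
share a common prefix on the right-hand side.

Productions for F:
  F → B
  F → b ,
  F → ε
  F → ,
Productions for B:
  B → B B B
  B → d b

No common prefixes found.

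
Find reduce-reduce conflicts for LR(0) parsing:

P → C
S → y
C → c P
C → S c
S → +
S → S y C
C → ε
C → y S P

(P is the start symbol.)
Yes — I10: [C → .] vs [S → y .]; I13: [C → .] vs [C → S c .]

A reduce-reduce conflict occurs when an LR(0) state has two complete items [A → α .] and [B → β .] — both call for a reduction, and with no lookahead the parser cannot choose between them.

Augment with P' → P and build the canonical LR(0) collection (I0 = CLOSURE({[P' → . P]}), then GOTO on every symbol after a dot until no new states appear). It has 17 states:
  I0: { [C → . S c], [C → . c P], [C → . y S P], [C → .], [P → . C], [P' → . P], [S → . +], [S → . S y C], [S → . y] }  — shift, reduce
  I1: { [S → + .] }  — reduce
  I2: { [P → C .] }  — reduce
  I3: { [P' → P .] }  — accept
  I4: { [C → S . c], [S → S . y C] }  — shift
  I5: { [C → . S c], [C → . c P], [C → . y S P], [C → .], [C → c . P], [P → . C], [S → . +], [S → . S y C], [S → . y] }  — shift, reduce
  I6: { [C → y . S P], [S → . +], [S → . S y C], [S → . y], [S → y .] }  — shift, reduce
  I7: { [C → . S c], [C → . c P], [C → . y S P], [C → .], [C → y S . P], [P → . C], [S → . +], [S → . S y C], [S → . y], [S → S . y C] }  — shift, reduce
  I8: { [S → y .] }  — reduce
  I9: { [C → y S P .] }  — reduce
  I10: { [C → . S c], [C → . c P], [C → . y S P], [C → .], [C → y . S P], [S → . +], [S → . S y C], [S → . y], [S → S y . C], [S → y .] }  — shift, 2 reduces
  I11: { [S → S y C .] }  — reduce
  I12: { [C → . S c], [C → . c P], [C → . y S P], [C → .], [C → S . c], [C → y S . P], [P → . C], [S → . +], [S → . S y C], [S → . y], [S → S . y C] }  — shift, reduce
  I13: { [C → . S c], [C → . c P], [C → . y S P], [C → .], [C → S c .], [C → c . P], [P → . C], [S → . +], [S → . S y C], [S → . y] }  — shift, 2 reduces
  I14: { [C → c P .] }  — reduce
  I15: { [C → S c .] }  — reduce
  I16: { [C → . S c], [C → . c P], [C → . y S P], [C → .], [S → . +], [S → . S y C], [S → . y], [S → S y . C] }  — shift, reduce

I10 contains complete items [C → .], [S → y .] — reduce-reduce conflict.
I13 contains complete items [C → .], [C → S c .] — reduce-reduce conflict.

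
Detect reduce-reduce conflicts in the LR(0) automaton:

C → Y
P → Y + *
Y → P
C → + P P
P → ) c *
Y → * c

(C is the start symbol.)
Yes — I11: [C → + P P .] vs [Y → P .]

A reduce-reduce conflict occurs when an LR(0) state has two complete items [A → α .] and [B → β .] — both call for a reduction, and with no lookahead the parser cannot choose between them.

Augment with C' → C and build the canonical LR(0) collection (I0 = CLOSURE({[C' → . C]}), then GOTO on every symbol after a dot until no new states appear). It has 15 states:
  I0: { [C → . + P P], [C → . Y], [C' → . C], [P → . ) c *], [P → . Y + *], [Y → . * c], [Y → . P] }  — shift
  I1: { [P → ) . c *] }  — shift
  I2: { [Y → * . c] }  — shift
  I3: { [C → + . P P], [P → . ) c *], [P → . Y + *], [Y → . * c], [Y → . P] }  — shift
  I4: { [C' → C .] }  — accept
  I5: { [Y → P .] }  — reduce
  I6: { [C → Y .], [P → Y . + *] }  — shift, reduce
  I7: { [P → Y + . *] }  — shift
  I8: { [P → Y + * .] }  — reduce
  I9: { [C → + P . P], [P → . ) c *], [P → . Y + *], [Y → . * c], [Y → . P], [Y → P .] }  — shift, reduce
  I10: { [P → Y . + *] }  — shift
  I11: { [C → + P P .], [Y → P .] }  — 2 reduces
  I12: { [Y → * c .] }  — reduce
  I13: { [P → ) c . *] }  — shift
  I14: { [P → ) c * .] }  — reduce

I11 contains complete items [C → + P P .], [Y → P .] — reduce-reduce conflict.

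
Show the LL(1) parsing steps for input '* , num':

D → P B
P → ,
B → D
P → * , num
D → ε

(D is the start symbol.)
LL(1) parsing maintains a stack (initially the start symbol over $) and the input. At each step: if the stack top is a terminal, match it against the current input token; if it is a non-terminal N, replace it with the RHS of M[N, lookahead] (the unique production whose predict set contains the lookahead).

Stack is shown with the top on the left.

Stack        Input      Action
------------------------------
D $          * , num $  output D → P B
P B $        * , num $  output P → * , num
* , num B $  * , num $  match '*'
, num B $    , num $    match ','
num B $      num $      match 'num'
B $          $          output B → D
D $          $          output D → ε
$            $          accept

The string is accepted.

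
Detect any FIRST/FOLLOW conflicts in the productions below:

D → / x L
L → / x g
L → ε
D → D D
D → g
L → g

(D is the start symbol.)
A FIRST/FOLLOW conflict occurs when a non-terminal N has a nullable alternative N → β (β ⇒* ε) and another alternative N → α with FIRST(α) ∩ FOLLOW(N) ≠ ∅: on such a lookahead the parser cannot decide between expanding α and letting N vanish via β.

Nullable non-terminals: L.

L: nullable alternative(s) L → ε; FOLLOW(L) = { $, '/', 'g' }
  L → / x g: FIRST \ {ε} = { '/' } — overlaps FOLLOW(L) on { '/' }: CONFLICT
  L → ε: FIRST \ {ε} = { } — this is the only nullable alternative, skip
  L → g: FIRST \ {ε} = { 'g' } — overlaps FOLLOW(L) on { 'g' }: CONFLICT

D has no nullable alternative, so no FIRST/FOLLOW check is needed there.

So the grammar has 2 FIRST/FOLLOW conflicts (marked CONFLICT above).

Answer: Yes. L → '/' x g with FOLLOW(L) on { '/' }; L → g with FOLLOW(L) on { 'g' }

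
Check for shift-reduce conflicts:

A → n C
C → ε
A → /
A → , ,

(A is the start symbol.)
Augment with A' → A and build the canonical LR(0) collection (I0 = CLOSURE({[A' → . A]}), then GOTO on every symbol after a dot until no new states appear). It has 7 states:
  I0: { [A → . , ,], [A → . /], [A → . n C], [A' → . A] }  — shift
  I1: { [A → , . ,] }  — shift
  I2: { [A → / .] }  — reduce
  I3: { [A' → A .] }  — accept
  I4: { [A → n . C], [C → .] }  — reduce
  I5: { [A → n C .] }  — reduce
  I6: { [A → , , .] }  — reduce

No state contains both a complete item and a shift item.

Answer: No shift-reduce conflicts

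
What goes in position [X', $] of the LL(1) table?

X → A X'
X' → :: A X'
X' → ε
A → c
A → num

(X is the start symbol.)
X' → ε

To find M[X', $], we find productions for X' where $ is in the predict set (PREDICT(N → α) = (FIRST(α) \ {ε}) ∪ (FOLLOW(N) if α ⇒* ε)).

Relevant sets:
  FOLLOW(X') = { $ }

X' → :: A X': PREDICT = { '::' }
X' → ε: PREDICT = { $ }
  $ is in predict set, so this production goes in M[X', $]

M[X', $] = X' → ε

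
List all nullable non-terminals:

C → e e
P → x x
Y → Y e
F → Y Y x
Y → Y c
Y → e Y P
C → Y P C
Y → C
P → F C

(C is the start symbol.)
None

A non-terminal is nullable if it can derive ε (the empty string): either it has an ε-production, or it has a production whose right-hand side consists entirely of nullable non-terminals.

There are no ε-productions, so no non-terminal can derive ε.
No non-terminals are nullable.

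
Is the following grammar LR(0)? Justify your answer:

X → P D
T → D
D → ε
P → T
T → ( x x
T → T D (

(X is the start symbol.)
A grammar is LR(0) if no state in the canonical LR(0) collection has:
  - both a shift item (dot before a terminal) and a complete item (shift-reduce conflict), or
  - two or more complete items (reduce-reduce conflict; the accept item [X' → X .] counts as a complete item here).

Augment with X' → X and build the canonical LR(0) collection (I0 = CLOSURE({[X' → . X]}), then GOTO on every symbol after a dot until no new states appear). It has 11 states:
  I0: { [D → .], [P → . T], [T → . ( x x], [T → . D], [T → . T D (], [X → . P D], [X' → . X] }  — shift, reduce
  I1: { [T → ( . x x] }  — shift
  I2: { [T → D .] }  — reduce
  I3: { [D → .], [X → P . D] }  — reduce
  I4: { [D → .], [P → T .], [T → T . D (] }  — 2 reduces
  I5: { [X' → X .] }  — accept
  I6: { [T → T D . (] }  — shift
  I7: { [T → T D ( .] }  — reduce
  I8: { [X → P D .] }  — reduce
  I9: { [T → ( x . x] }  — shift
  I10: { [T → ( x x .] }  — reduce

Conflict in state I0:
  Shift-reduce conflict between [D → .] and [T → . ( x x]
So the grammar is NOT LR(0).

Answer: No. Shift-reduce conflict between [D → .] and [T → . ( x x]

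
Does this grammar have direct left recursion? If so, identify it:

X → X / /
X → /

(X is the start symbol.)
Direct left recursion occurs when N → N α for some non-terminal N (the right-hand side begins with the left-hand side itself).

X → X / /: LEFT RECURSIVE (starts with X)
X → /: starts with '/'

The grammar has direct left recursion on: X.

Answer: Yes, X is left-recursive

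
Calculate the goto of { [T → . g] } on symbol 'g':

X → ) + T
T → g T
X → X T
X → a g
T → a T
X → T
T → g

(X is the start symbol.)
GOTO(I, 'g') = CLOSURE({ [A → αX.β] : [A → α.Xβ] ∈ I, X = 'g' })

Items with dot before 'g', with the dot advanced:
  [T → . g] → [T → g .]
Closure adds nothing (no advanced item has the dot before a non-terminal).

GOTO = { [T → g .] }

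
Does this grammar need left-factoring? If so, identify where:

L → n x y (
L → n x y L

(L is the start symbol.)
Left-factoring is needed when two productions for the same non-terminal
share a common prefix on the right-hand side.

Productions for L:
  L → n x y (
  L → n x y L

Found common prefix 'n x y' in productions for L

Answer: Yes, L has productions with common prefix 'n x y'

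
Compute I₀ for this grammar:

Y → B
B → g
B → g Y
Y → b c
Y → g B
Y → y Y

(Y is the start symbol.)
{ [B → . g Y], [B → . g], [Y → . B], [Y → . b c], [Y → . g B], [Y → . y Y], [Y' → . Y] }

First, augment the grammar with Y' → Y
I₀ = CLOSURE({ [Y' → . Y] }):
  [Y' → . Y] has the dot before Y: add [Y → . B], [Y → . b c], [Y → . g B], [Y → . y Y]
  [Y → . B] has the dot before B: add [B → . g], [B → . g Y]
No further items can be added.

I₀ = { [B → . g Y], [B → . g], [Y → . B], [Y → . b c], [Y → . g B], [Y → . y Y], [Y' → . Y] }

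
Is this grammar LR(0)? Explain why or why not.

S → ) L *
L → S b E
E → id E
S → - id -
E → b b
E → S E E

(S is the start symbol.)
Yes, the grammar is LR(0)

A grammar is LR(0) if no state in the canonical LR(0) collection has:
  - both a shift item (dot before a terminal) and a complete item (shift-reduce conflict), or
  - two or more complete items (reduce-reduce conflict; the accept item [S' → S .] counts as a complete item here).

Augment with S' → S and build the canonical LR(0) collection (I0 = CLOSURE({[S' → . S]}), then GOTO on every symbol after a dot until no new states appear). It has 18 states:
  I0: { [S → . ) L *], [S → . - id -], [S' → . S] }  — shift
  I1: { [L → . S b E], [S → ) . L *], [S → . ) L *], [S → . - id -] }  — shift
  I2: { [S → - . id -] }  — shift
  I3: { [S' → S .] }  — accept
  I4: { [S → - id . -] }  — shift
  I5: { [S → - id - .] }  — reduce
  I6: { [S → ) L . *] }  — shift
  I7: { [L → S . b E] }  — shift
  I8: { [E → . S E E], [E → . b b], [E → . id E], [L → S b . E], [S → . ) L *], [S → . - id -] }  — shift
  I9: { [L → S b E .] }  — reduce
  I10: { [E → . S E E], [E → . b b], [E → . id E], [E → S . E E], [S → . ) L *], [S → . - id -] }  — shift
  I11: { [E → b . b] }  — shift
  I12: { [E → . S E E], [E → . b b], [E → . id E], [E → id . E], [S → . ) L *], [S → . - id -] }  — shift
  I13: { [E → id E .] }  — reduce
  I14: { [E → b b .] }  — reduce
  I15: { [E → . S E E], [E → . b b], [E → . id E], [E → S E . E], [S → . ) L *], [S → . - id -] }  — shift
  I16: { [E → S E E .] }  — reduce
  I17: { [S → ) L * .] }  — reduce

Every state is either a pure shift/goto state or contains exactly one complete item and nothing to shift — no conflicts. The grammar is LR(0).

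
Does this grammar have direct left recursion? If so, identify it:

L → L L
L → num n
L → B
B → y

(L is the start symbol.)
Yes, L is left-recursive

Direct left recursion occurs when N → N α for some non-terminal N (the right-hand side begins with the left-hand side itself).

L → L L: LEFT RECURSIVE (starts with L)
L → num n: starts with num
L → B: starts with B
B → y: starts with y

The grammar has direct left recursion on: L.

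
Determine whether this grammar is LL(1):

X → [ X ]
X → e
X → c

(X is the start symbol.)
Yes, the grammar is LL(1).

A grammar is LL(1) if for each non-terminal N with multiple productions, the predict sets of those productions are pairwise disjoint, where PREDICT(N → α) = (FIRST(α) \ {ε}) ∪ (FOLLOW(N) if α ⇒* ε).

For X:
  PREDICT(X → '[' X ']') = { '[' }
  PREDICT(X → e) = { 'e' }
  PREDICT(X → c) = { 'c' }

All predict sets are disjoint. The grammar IS LL(1).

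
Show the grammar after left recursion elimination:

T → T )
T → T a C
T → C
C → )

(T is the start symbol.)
T is directly left-recursive. The standard transformation for
  A → A α₁ | ... | A α_m | β₁ | ... | β_n
is
  A  → β₁ A' | ... | β_n A'
  A' → α₁ A' | ... | α_m A' | ε

T → C becomes T → C T'
T → T ) becomes T' → ) T'
T → T a C becomes T' → a C T'
Add T' → ε

Productions for other non-terminals are unchanged:
  C → )

Resulting grammar:
T → C T'
T' → ) T'
T' → a C T'
T' → ε
C → )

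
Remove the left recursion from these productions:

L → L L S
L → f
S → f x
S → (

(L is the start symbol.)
L → f L'
L' → L S L'
L' → ε
S → f x
S → (

L is directly left-recursive. The standard transformation for
  A → A α₁ | ... | A α_m | β₁ | ... | β_n
is
  A  → β₁ A' | ... | β_n A'
  A' → α₁ A' | ... | α_m A' | ε

L → f becomes L → f L'
L → L L S becomes L' → L S L'
Add L' → ε

Productions for other non-terminals are unchanged:
  S → f x
  S → (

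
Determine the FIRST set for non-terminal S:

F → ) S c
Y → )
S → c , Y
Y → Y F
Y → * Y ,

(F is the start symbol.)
From S → c , Y:
  - c is a terminal: add 'c' and stop

Collecting: FIRST(S) = { 'c' }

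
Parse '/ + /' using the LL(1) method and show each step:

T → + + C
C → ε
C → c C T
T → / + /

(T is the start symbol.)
LL(1) parsing maintains a stack (initially the start symbol over $) and the input. At each step: if the stack top is a terminal, match it against the current input token; if it is a non-terminal N, replace it with the RHS of M[N, lookahead] (the unique production whose predict set contains the lookahead).

Stack is shown with the top on the left.

Stack    Input    Action
------------------------
T $      / + / $  output T → / + /
/ + / $  / + / $  match '/'
+ / $    + / $    match '+'
/ $      / $      match '/'
$        $        accept

The string is accepted.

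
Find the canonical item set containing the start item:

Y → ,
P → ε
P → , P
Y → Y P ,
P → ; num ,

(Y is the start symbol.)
First, augment the grammar with Y' → Y
I₀ = CLOSURE({ [Y' → . Y] }):
  [Y' → . Y] has the dot before Y: add [Y → . ,], [Y → . Y P ,]
No further items can be added.

I₀ = { [Y → . ,], [Y → . Y P ,], [Y' → . Y] }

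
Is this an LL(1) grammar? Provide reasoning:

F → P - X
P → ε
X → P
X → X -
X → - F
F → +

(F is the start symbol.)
No. Predict set conflict for X: { '-' }

Relevant sets:
  FIRST(P) = { ε }
  FIRST(X) = { '-', ε }
  FOLLOW(X) = { $, '-' }

For F:
  PREDICT(F → P '-' X) = { '-' }
  PREDICT(F → '+') = { '+' }
For X:
  PREDICT(X → P) = { $, '-' }
  PREDICT(X → X '-') = { '-' }
  PREDICT(X → '-' F) = { '-' }
P has a single production, so nothing to check there.

Conflict found: Predict set conflict for X: { '-' }
The grammar is NOT LL(1).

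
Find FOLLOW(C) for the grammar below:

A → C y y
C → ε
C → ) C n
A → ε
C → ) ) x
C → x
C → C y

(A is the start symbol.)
To compute FOLLOW(C), find every occurrence of C on a right-hand side N → α C β: add FIRST(β) \ {ε}, and if β is empty or nullable also add FOLLOW(N). Iterate to a fixed point.

In A → C y y: C is followed by y y, add FIRST(y y) \ {ε} = { 'y' }
In C → ) C n: C is followed by n, add FIRST(n) \ {ε} = { 'n' }
In C → C y: C is followed by y, add FIRST(y) \ {ε} = { 'y' }

Taking the union: FOLLOW(C) = { 'n', 'y' }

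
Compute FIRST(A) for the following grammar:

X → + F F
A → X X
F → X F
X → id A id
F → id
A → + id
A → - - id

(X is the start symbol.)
{ '+', '-', 'id' }

To compute FIRST(A), examine every production with A on the left-hand side, reading each right-hand side left to right until a non-nullable symbol is reached.

FIRST sets of the other non-terminals involved (by the same procedure, iterated to a fixed point):
  FIRST(X) = { '+', 'id' }

From A → X X:
  - X is a non-terminal: add FIRST(X) \ {ε} = { '+', 'id' }
    X is not nullable, so stop
From A → + id:
  - '+' is a terminal: add '+' and stop
From A → - - id:
  - '-' is a terminal: add '-' and stop

Collecting: FIRST(A) = { '+', '-', 'id' }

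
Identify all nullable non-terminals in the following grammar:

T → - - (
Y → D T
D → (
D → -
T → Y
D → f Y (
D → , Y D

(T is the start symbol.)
None

There are no ε-productions, so no non-terminal can derive ε.
No non-terminals are nullable.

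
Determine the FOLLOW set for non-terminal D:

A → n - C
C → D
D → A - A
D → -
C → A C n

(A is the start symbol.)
In C → D: D is at the end, add FOLLOW(C)

The FOLLOW sets referred to above (computed the same way, to a fixed point):
  FOLLOW(C) = { $, '-', 'n' }

Taking the union: FOLLOW(D) = { $, '-', 'n' }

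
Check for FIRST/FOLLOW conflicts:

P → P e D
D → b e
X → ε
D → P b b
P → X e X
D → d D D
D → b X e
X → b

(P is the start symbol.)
Yes. X → b with FOLLOW(X) on { 'b' }

Nullable non-terminals: X.

X: nullable alternative(s) X → ε; FOLLOW(X) = { $, 'b', 'e' }
  X → ε: FIRST \ {ε} = { } — this is the only nullable alternative, skip
  X → b: FIRST \ {ε} = { 'b' } — overlaps FOLLOW(X) on { 'b' }: CONFLICT

D, P have no nullable alternative, so no FIRST/FOLLOW check is needed there.

So the grammar has 1 FIRST/FOLLOW conflict (marked CONFLICT above).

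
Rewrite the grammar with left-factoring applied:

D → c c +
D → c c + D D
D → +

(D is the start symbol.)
Left-factoring transforms A → αβ₁ | αβ₂ into A → αA' and A' → β₁ | β₂
(α is the longest common prefix among the alternatives). Repeat until
no nonterminal has two alternatives with a common prefix.

Round 1: D has alternatives sharing prefix 'c c +'. Introduce D': D → c c + D'
  Add: D' → ε
  Add: D' → D D

No remaining common prefixes — done.

Resulting grammar:
D → c c + D'
D' → ε
D' → D D
D → +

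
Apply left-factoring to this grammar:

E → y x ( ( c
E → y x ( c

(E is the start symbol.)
Left-factoring transforms A → αβ₁ | αβ₂ into A → αA' and A' → β₁ | β₂
(α is the longest common prefix among the alternatives). Repeat until
no nonterminal has two alternatives with a common prefix.

Round 1: E has alternatives sharing prefix 'y x ('. Introduce E': E → y x ( E'
  Add: E' → ( c
  Add: E' → c

No remaining common prefixes — done.

Resulting grammar:
E → y x ( E'
E' → ( c
E' → c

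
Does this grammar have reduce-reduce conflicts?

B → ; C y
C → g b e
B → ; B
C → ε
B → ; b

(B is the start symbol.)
A reduce-reduce conflict occurs when an LR(0) state has two complete items [A → α .] and [B → β .] — both call for a reduction, and with no lookahead the parser cannot choose between them.

Augment with B' → B and build the canonical LR(0) collection (I0 = CLOSURE({[B' → . B]}), then GOTO on every symbol after a dot until no new states appear). It has 10 states:
  I0: { [B → . ; B], [B → . ; C y], [B → . ; b], [B' → . B] }  — shift
  I1: { [B → . ; B], [B → . ; C y], [B → . ; b], [B → ; . B], [B → ; . C y], [B → ; . b], [C → . g b e], [C → .] }  — shift, reduce
  I2: { [B' → B .] }  — accept
  I3: { [B → ; B .] }  — reduce
  I4: { [B → ; C . y] }  — shift
  I5: { [B → ; b .] }  — reduce
  I6: { [C → g . b e] }  — shift
  I7: { [C → g b . e] }  — shift
  I8: { [C → g b e .] }  — reduce
  I9: { [B → ; C y .] }  — reduce

No state contains more than one complete item.

Answer: No reduce-reduce conflicts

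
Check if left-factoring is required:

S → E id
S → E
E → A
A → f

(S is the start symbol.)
Yes, S has productions with common prefix 'E'

Left-factoring is needed when two productions for the same non-terminal
share a common prefix on the right-hand side.

Productions for S:
  S → E id
  S → E

Found common prefix 'E' in productions for S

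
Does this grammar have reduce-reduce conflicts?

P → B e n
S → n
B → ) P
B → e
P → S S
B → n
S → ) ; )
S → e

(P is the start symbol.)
Yes — I5: [B → e .] vs [S → e .]; I6: [B → n .] vs [S → n .]

Augment with P' → P and build the canonical LR(0) collection (I0 = CLOSURE({[P' → . P]}), then GOTO on every symbol after a dot until no new states appear). It has 16 states:
  I0: { [B → . ) P], [B → . e], [B → . n], [P → . B e n], [P → . S S], [P' → . P], [S → . ) ; )], [S → . e], [S → . n] }  — shift
  I1: { [B → ) . P], [B → . ) P], [B → . e], [B → . n], [P → . B e n], [P → . S S], [S → ) . ; )], [S → . ) ; )], [S → . e], [S → . n] }  — shift
  I2: { [P → B . e n] }  — shift
  I3: { [P' → P .] }  — accept
  I4: { [P → S . S], [S → . ) ; )], [S → . e], [S → . n] }  — shift
  I5: { [B → e .], [S → e .] }  — 2 reduces
  I6: { [B → n .], [S → n .] }  — 2 reduces
  I7: { [S → ) . ; )] }  — shift
  I8: { [P → S S .] }  — reduce
  I9: { [S → e .] }  — reduce
  I10: { [S → n .] }  — reduce
  I11: { [S → ) ; . )] }  — shift
  I12: { [S → ) ; ) .] }  — reduce
  I13: { [P → B e . n] }  — shift
  I14: { [P → B e n .] }  — reduce
  I15: { [B → ) P .] }  — reduce

I5 contains complete items [B → e .], [S → e .] — reduce-reduce conflict.
I6 contains complete items [B → n .], [S → n .] — reduce-reduce conflict.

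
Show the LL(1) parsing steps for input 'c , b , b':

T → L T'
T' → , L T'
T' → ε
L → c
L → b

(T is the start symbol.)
LL(1) parsing maintains a stack (initially the start symbol over $) and the input. At each step: if the stack top is a terminal, match it against the current input token; if it is a non-terminal N, replace it with the RHS of M[N, lookahead] (the unique production whose predict set contains the lookahead).

Stack is shown with the top on the left.

Stack     Input        Action
-----------------------------
T $       c , b , b $  output T → L T'
L T' $    c , b , b $  output L → c
c T' $    c , b , b $  match 'c'
T' $      , b , b $    output T' → , L T'
, L T' $  , b , b $    match ','
L T' $    b , b $      output L → b
b T' $    b , b $      match 'b'
T' $      , b $        output T' → , L T'
, L T' $  , b $        match ','
L T' $    b $          output L → b
b T' $    b $          match 'b'
T' $      $            output T' → ε
$         $            accept

The string is accepted.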